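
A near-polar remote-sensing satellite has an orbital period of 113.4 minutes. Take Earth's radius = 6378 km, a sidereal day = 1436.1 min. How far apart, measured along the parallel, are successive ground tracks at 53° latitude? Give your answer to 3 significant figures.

T = 113.4 min = 6804.0 s.
Node shift per orbit = (6804.0/86166) × 360° = 28.43°.
Equatorial spacing = 28.43 × 111.3 km/° = 3164 km.
At 53° latitude, spacing = 3164 × cos(53°) = 1904 km.

1900 km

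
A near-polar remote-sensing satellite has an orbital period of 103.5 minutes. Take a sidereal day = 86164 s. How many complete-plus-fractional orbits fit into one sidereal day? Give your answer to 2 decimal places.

T = 103.5 min = 6210.0 s.
Orbits per sidereal day = 86164 / 6210.0 = 13.875.

13.88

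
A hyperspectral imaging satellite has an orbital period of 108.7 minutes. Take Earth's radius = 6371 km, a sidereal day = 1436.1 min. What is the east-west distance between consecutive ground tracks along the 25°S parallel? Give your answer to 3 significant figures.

2750 km

T = 108.7 min = 6522.0 s.
Node shift per orbit = (6522.0/86166) × 360° = 27.25°.
Equatorial spacing = 27.25 × 111.2 km/° = 3030 km.
At 25° latitude, spacing = 3030 × cos(25°) = 2746 km.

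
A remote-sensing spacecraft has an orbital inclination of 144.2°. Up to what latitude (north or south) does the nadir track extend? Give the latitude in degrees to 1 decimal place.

Retrograde orbit: the ground track reaches ±(180° − i) = ±(180 − 144.2) = ±35.8°.

35.8°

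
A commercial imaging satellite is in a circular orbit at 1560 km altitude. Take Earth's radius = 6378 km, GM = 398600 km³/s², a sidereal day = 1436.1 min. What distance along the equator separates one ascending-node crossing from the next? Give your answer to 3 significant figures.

Semi-major axis a = 6378 + 1560 = 7938 km. Period T = 2π√(a³/μ) = 2π√(7938³/398600) = 7038.5 s = 117.31 min.
During one orbit Earth rotates (7038.5 / 86166) × 360° = 29.41°.
At the equator that is 29.41° × (2π·6378/360) km/° = 29.41 × 111.3 = 3273 km.

3270 km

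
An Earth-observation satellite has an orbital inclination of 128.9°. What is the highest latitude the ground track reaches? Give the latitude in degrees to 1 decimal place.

51.1°

Retrograde orbit: the ground track reaches ±(180° − i) = ±(180 − 128.9) = ±51.1°.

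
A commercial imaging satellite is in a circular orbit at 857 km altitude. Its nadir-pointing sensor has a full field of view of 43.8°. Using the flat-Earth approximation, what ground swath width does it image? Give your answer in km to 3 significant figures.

Half-angle = 43.8°/2 = 21.9°.
Swath width ≈ 2h·tan(θ/2) = 2 × 857 × tan(21.9°) = 689.0 km.

689 km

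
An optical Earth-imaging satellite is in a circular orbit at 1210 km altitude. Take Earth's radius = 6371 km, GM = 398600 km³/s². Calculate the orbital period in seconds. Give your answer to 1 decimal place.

Semi-major axis a = 6371 + 1210 = 7581 km. Period T = 2π√(a³/μ) = 2π√(7581³/398600) = 6569.0 s = 109.48 min.

6569.0 seconds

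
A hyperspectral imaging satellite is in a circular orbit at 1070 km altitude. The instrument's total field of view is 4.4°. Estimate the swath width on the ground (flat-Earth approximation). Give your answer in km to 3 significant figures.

82.2 km

Half-angle = 4.4°/2 = 2.2°.
Swath width ≈ 2h·tan(θ/2) = 2 × 1070 × tan(2.2°) = 82.2 km.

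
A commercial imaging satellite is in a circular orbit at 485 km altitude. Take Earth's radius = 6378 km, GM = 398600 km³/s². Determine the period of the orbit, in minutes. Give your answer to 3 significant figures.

Semi-major axis a = 6378 + 485 = 6863 km. Period T = 2π√(a³/μ) = 2π√(6863³/398600) = 5658.3 s = 94.30 min.

94.3 min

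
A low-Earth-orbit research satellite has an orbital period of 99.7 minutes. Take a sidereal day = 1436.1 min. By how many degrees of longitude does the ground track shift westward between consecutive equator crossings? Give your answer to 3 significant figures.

25.0°

T = 99.7 min = 5982.0 s.
During one orbit Earth rotates (5982.0 / 86166) × 360° = 24.99°.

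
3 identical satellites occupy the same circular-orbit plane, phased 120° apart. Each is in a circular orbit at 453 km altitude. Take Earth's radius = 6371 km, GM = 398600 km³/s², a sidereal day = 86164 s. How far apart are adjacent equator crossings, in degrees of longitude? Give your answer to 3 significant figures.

Semi-major axis a = 6371 + 453 = 6824 km. Period T = 2π√(a³/μ) = 2π√(6824³/398600) = 5610.1 s = 93.50 min.
Single-satellite node shift = (5610.1/86164) × 360° = 23.44°.
With 3 satellites evenly phased, successive equator crossings are 23.44/3 = 7.813° apart.

7.81°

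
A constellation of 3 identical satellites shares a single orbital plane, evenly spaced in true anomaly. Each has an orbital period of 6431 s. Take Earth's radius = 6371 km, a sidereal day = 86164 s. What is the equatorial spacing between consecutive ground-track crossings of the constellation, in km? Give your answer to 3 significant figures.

996 km

Single-satellite node shift = (6431.0/86164) × 360° = 26.87°.
With 3 satellites evenly phased, successive equator crossings are 26.87/3 = 8.956° apart.
That is 8.956 × 111.2 = 996 km at the equator.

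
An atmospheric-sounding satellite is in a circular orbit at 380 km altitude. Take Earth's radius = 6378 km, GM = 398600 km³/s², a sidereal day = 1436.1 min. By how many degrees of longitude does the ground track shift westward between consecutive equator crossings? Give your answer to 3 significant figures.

Semi-major axis a = 6378 + 380 = 6758 km. Period T = 2π√(a³/μ) = 2π√(6758³/398600) = 5528.9 s = 92.15 min.
During one orbit Earth rotates (5528.9 / 86166) × 360° = 23.10°.

23.1°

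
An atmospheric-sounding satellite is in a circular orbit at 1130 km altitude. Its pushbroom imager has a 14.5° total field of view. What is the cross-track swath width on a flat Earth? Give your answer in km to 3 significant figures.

288 km

Half-angle = 14.5°/2 = 7.25°.
Swath width ≈ 2h·tan(θ/2) = 2 × 1130 × tan(7.25°) = 287.5 km.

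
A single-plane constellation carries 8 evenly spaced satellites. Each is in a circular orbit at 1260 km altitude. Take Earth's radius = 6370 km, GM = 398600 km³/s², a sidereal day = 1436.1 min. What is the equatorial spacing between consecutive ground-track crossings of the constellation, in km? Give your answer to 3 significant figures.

385 km

Semi-major axis a = 6370 + 1260 = 7630 km. Period T = 2π√(a³/μ) = 2π√(7630³/398600) = 6632.8 s = 110.55 min.
Single-satellite node shift = (6632.8/86166) × 360° = 27.71°.
With 8 satellites evenly phased, successive equator crossings are 27.71/8 = 3.464° apart.
That is 3.464 × 111.2 = 385 km at the equator.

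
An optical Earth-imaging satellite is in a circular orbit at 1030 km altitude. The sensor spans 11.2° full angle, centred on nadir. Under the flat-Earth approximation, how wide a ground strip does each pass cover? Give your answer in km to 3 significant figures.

202 km

Half-angle = 11.2°/2 = 5.6°.
Swath width ≈ 2h·tan(θ/2) = 2 × 1030 × tan(5.6°) = 202.0 km.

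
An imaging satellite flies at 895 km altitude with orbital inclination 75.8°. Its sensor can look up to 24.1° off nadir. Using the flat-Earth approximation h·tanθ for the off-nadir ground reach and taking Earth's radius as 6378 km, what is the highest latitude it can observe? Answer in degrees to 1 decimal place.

For a prograde orbit the ground track reaches latitude ±i = ±75.8°.
Sensor half-swath on the ground ≈ 895·tan(24.1°) = 400 km = 3.60° of latitude.
Maximum observable latitude ≈ 75.8 + 3.60 = 79.4°.

79.4°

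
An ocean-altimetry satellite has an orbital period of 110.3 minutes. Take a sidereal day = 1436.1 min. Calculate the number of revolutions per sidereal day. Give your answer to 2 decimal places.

T = 110.3 min = 6618.0 s.
Orbits per sidereal day = 86166 / 6618.0 = 13.020.

13.02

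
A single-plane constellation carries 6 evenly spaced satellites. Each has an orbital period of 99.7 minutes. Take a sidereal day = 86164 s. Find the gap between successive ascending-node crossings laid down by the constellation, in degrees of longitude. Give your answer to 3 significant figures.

4.17°

T = 99.7 min = 5982.0 s.
Single-satellite node shift = (5982.0/86164) × 360° = 24.99°.
With 6 satellites evenly phased, successive equator crossings are 24.99/6 = 4.166° apart.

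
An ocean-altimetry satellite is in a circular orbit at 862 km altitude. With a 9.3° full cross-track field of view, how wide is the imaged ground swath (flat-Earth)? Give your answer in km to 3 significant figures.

Half-angle = 9.3°/2 = 4.65°.
Swath width ≈ 2h·tan(θ/2) = 2 × 862 × tan(4.65°) = 140.2 km.

140 km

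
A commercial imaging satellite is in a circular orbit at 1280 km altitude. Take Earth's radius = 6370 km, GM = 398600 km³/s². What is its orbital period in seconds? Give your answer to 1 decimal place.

6658.9 seconds

Semi-major axis a = 6370 + 1280 = 7650 km. Period T = 2π√(a³/μ) = 2π√(7650³/398600) = 6658.9 s = 110.98 min.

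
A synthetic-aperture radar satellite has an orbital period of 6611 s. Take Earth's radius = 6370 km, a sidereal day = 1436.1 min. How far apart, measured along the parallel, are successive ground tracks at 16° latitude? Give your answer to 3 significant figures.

Node shift per orbit = (6611.0/86166) × 360° = 27.62°.
Equatorial spacing = 27.62 × 111.2 km/° = 3071 km.
At 16° latitude, spacing = 3071 × cos(16°) = 2952 km.

2950 km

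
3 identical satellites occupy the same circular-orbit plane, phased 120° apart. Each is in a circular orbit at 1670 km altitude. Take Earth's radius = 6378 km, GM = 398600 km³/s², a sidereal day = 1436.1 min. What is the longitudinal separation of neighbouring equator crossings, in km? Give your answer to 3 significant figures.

1110 km

Semi-major axis a = 6378 + 1670 = 8048 km. Period T = 2π√(a³/μ) = 2π√(8048³/398600) = 7185.3 s = 119.75 min.
Single-satellite node shift = (7185.3/86166) × 360° = 30.02°.
With 3 satellites evenly phased, successive equator crossings are 30.02/3 = 10.007° apart.
That is 10.007 × 111.3 = 1114 km at the equator.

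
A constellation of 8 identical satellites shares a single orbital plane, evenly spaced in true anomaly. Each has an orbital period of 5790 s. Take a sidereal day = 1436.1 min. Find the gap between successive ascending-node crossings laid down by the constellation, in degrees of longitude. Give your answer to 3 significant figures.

3.02°

Single-satellite node shift = (5790.0/86166) × 360° = 24.19°.
With 8 satellites evenly phased, successive equator crossings are 24.19/8 = 3.024° apart.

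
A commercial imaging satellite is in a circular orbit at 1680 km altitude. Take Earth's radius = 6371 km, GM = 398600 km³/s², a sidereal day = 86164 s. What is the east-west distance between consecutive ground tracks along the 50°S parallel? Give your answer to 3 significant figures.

Semi-major axis a = 6371 + 1680 = 8051 km. Period T = 2π√(a³/μ) = 2π√(8051³/398600) = 7189.3 s = 119.82 min.
Node shift per orbit = (7189.3/86164) × 360° = 30.04°.
Equatorial spacing = 30.04 × 111.2 km/° = 3340 km.
At 50° latitude, spacing = 3340 × cos(50°) = 2147 km.

2150 km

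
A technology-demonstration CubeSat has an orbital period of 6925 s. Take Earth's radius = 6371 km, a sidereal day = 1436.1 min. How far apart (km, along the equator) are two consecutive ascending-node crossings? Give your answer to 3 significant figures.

During one orbit Earth rotates (6925.0 / 86166) × 360° = 28.93°.
At the equator that is 28.93° × (2π·6371/360) km/° = 28.93 × 111.2 = 3217 km.

3220 km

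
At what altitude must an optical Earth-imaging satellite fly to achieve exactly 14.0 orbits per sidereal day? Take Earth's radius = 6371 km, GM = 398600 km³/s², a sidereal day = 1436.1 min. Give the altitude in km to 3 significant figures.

888 km

Required period T = 86166 / 14.0 = 6154.7 s.
From T = 2π√(a³/μ): a = (μ T²/4π²)^(1/3) = (398600 × 6154.7² / 4π²)^(1/3) = 7259 km.
Altitude h = a − R = 7259 − 6371 = 888 km.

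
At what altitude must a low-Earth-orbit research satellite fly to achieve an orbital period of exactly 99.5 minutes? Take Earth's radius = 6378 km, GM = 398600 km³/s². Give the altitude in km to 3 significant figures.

735 km

T = 99.5 min = 5970.0 s.
From T = 2π√(a³/μ): a = (μ T²/4π²)^(1/3) = (398600 × 5970.0² / 4π²)^(1/3) = 7113 km.
Altitude h = a − R = 7113 − 6378 = 735 km.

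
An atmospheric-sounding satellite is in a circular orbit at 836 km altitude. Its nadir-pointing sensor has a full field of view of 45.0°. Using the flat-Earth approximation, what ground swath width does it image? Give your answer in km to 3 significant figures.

693 km

Half-angle = 45.0°/2 = 22.5°.
Swath width ≈ 2h·tan(θ/2) = 2 × 836 × tan(22.5°) = 692.6 km.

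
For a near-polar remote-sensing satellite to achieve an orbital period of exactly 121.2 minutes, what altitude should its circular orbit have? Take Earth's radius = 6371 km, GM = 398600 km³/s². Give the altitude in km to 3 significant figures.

T = 121.2 min = 7272.0 s.
From T = 2π√(a³/μ): a = (μ T²/4π²)^(1/3) = (398600 × 7272.0² / 4π²)^(1/3) = 8113 km.
Altitude h = a − R = 8113 − 6371 = 1742 km.

1740 km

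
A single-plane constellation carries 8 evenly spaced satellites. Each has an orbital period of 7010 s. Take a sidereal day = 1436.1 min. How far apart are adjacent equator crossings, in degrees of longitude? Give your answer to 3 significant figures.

Single-satellite node shift = (7010.0/86166) × 360° = 29.29°.
With 8 satellites evenly phased, successive equator crossings are 29.29/8 = 3.661° apart.

3.66°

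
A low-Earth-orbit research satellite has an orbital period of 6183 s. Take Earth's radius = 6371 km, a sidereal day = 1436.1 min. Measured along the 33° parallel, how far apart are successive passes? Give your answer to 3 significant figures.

Node shift per orbit = (6183.0/86166) × 360° = 25.83°.
Equatorial spacing = 25.83 × 111.2 km/° = 2872 km.
At 33° latitude, spacing = 2872 × cos(33°) = 2409 km.

2410 km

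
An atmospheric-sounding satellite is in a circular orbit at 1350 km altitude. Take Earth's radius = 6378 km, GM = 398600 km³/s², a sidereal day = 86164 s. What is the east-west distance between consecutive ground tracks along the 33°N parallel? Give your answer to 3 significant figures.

2640 km

Semi-major axis a = 6378 + 1350 = 7728 km. Period T = 2π√(a³/μ) = 2π√(7728³/398600) = 6761.0 s = 112.68 min.
Node shift per orbit = (6761.0/86164) × 360° = 28.25°.
Equatorial spacing = 28.25 × 111.3 km/° = 3144 km.
At 33° latitude, spacing = 3144 × cos(33°) = 2637 km.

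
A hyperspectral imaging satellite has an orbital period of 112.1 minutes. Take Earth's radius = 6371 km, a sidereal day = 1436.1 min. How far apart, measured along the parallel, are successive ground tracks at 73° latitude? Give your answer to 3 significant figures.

914 km

T = 112.1 min = 6726.0 s.
Node shift per orbit = (6726.0/86166) × 360° = 28.10°.
Equatorial spacing = 28.10 × 111.2 km/° = 3125 km.
At 73° latitude, spacing = 3125 × cos(73°) = 914 km.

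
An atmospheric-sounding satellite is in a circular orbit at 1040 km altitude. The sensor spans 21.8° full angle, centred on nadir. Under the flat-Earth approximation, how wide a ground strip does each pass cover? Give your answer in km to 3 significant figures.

401 km

Half-angle = 21.8°/2 = 10.9°.
Swath width ≈ 2h·tan(θ/2) = 2 × 1040 × tan(10.9°) = 400.5 km.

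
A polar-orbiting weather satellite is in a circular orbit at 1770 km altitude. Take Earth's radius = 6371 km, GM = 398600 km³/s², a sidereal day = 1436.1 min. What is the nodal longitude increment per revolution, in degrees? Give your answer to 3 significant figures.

Semi-major axis a = 6371 + 1770 = 8141 km. Period T = 2π√(a³/μ) = 2π√(8141³/398600) = 7310.2 s = 121.84 min.
During one orbit Earth rotates (7310.2 / 86166) × 360° = 30.54°.

30.5°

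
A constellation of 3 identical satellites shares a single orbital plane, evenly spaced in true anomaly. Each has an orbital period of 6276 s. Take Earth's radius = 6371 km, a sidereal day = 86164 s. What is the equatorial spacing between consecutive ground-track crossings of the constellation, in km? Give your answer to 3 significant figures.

972 km

Single-satellite node shift = (6276.0/86164) × 360° = 26.22°.
With 3 satellites evenly phased, successive equator crossings are 26.22/3 = 8.741° apart.
That is 8.741 × 111.2 = 972 km at the equator.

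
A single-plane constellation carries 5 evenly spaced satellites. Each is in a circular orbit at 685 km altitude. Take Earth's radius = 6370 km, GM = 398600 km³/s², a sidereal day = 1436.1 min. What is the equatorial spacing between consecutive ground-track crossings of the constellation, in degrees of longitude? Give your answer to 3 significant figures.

Semi-major axis a = 6370 + 685 = 7055 km. Period T = 2π√(a³/μ) = 2π√(7055³/398600) = 5897.3 s = 98.29 min.
Single-satellite node shift = (5897.3/86166) × 360° = 24.64°.
With 5 satellites evenly phased, successive equator crossings are 24.64/5 = 4.928° apart.

4.93°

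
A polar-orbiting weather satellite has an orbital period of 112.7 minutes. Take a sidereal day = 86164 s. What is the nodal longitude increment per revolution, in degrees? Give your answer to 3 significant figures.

28.3°

T = 112.7 min = 6762.0 s.
During one orbit Earth rotates (6762.0 / 86164) × 360° = 28.25°.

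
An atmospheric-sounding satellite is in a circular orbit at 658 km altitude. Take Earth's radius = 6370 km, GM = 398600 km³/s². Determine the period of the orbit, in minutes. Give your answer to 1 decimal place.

Semi-major axis a = 6370 + 658 = 7028 km. Period T = 2π√(a³/μ) = 2π√(7028³/398600) = 5863.5 s = 97.73 min.

97.7 min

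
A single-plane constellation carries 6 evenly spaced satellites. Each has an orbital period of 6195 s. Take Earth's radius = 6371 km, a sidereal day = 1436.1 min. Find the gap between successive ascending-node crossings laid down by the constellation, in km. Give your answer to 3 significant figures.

480 km

Single-satellite node shift = (6195.0/86166) × 360° = 25.88°.
With 6 satellites evenly phased, successive equator crossings are 25.88/6 = 4.314° apart.
That is 4.314 × 111.2 = 480 km at the equator.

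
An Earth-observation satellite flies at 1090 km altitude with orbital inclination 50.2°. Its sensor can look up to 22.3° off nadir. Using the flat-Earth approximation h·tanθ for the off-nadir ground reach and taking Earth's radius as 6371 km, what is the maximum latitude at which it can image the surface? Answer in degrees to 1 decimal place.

For a prograde orbit the ground track reaches latitude ±i = ±50.2°.
Sensor half-swath on the ground ≈ 1090·tan(22.3°) = 447 km = 4.02° of latitude.
Maximum observable latitude ≈ 50.2 + 4.02 = 54.2°.

54.2°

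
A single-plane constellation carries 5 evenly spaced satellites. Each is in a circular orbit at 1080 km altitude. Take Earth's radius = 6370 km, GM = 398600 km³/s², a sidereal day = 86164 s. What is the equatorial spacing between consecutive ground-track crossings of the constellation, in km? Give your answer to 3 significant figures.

595 km

Semi-major axis a = 6370 + 1080 = 7450 km. Period T = 2π√(a³/μ) = 2π√(7450³/398600) = 6399.5 s = 106.66 min.
Single-satellite node shift = (6399.5/86164) × 360° = 26.74°.
With 5 satellites evenly phased, successive equator crossings are 26.74/5 = 5.348° apart.
That is 5.348 × 111.2 = 595 km at the equator.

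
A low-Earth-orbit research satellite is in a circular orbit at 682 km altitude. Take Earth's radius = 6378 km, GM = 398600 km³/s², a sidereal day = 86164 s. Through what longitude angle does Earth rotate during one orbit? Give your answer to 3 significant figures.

24.7°

Semi-major axis a = 6378 + 682 = 7060 km. Period T = 2π√(a³/μ) = 2π√(7060³/398600) = 5903.6 s = 98.39 min.
During one orbit Earth rotates (5903.6 / 86164) × 360° = 24.67°.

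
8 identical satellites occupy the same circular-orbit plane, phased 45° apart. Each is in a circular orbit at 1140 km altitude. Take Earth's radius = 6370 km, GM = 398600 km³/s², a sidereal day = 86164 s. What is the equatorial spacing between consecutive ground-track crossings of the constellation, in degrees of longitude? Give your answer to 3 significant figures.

Semi-major axis a = 6370 + 1140 = 7510 km. Period T = 2π√(a³/μ) = 2π√(7510³/398600) = 6477.0 s = 107.95 min.
Single-satellite node shift = (6477.0/86164) × 360° = 27.06°.
With 8 satellites evenly phased, successive equator crossings are 27.06/8 = 3.383° apart.

3.38°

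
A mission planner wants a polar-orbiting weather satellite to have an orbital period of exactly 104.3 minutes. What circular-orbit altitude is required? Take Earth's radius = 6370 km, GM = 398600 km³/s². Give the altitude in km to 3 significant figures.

970 km

T = 104.3 min = 6258.0 s.
From T = 2π√(a³/μ): a = (μ T²/4π²)^(1/3) = (398600 × 6258.0² / 4π²)^(1/3) = 7340 km.
Altitude h = a − R = 7340 − 6370 = 970 km.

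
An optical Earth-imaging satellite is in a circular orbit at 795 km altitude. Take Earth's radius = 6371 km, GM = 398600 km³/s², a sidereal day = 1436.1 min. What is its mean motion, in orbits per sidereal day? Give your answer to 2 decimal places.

14.27

Semi-major axis a = 6371 + 795 = 7166 km. Period T = 2π√(a³/μ) = 2π√(7166³/398600) = 6037.1 s = 100.62 min.
Orbits per sidereal day = 86166 / 6037.1 = 14.273.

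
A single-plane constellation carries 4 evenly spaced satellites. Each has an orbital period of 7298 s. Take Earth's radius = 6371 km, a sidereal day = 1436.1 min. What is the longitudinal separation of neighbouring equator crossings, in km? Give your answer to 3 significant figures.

848 km

Single-satellite node shift = (7298.0/86166) × 360° = 30.49°.
With 4 satellites evenly phased, successive equator crossings are 30.49/4 = 7.623° apart.
That is 7.623 × 111.2 = 848 km at the equator.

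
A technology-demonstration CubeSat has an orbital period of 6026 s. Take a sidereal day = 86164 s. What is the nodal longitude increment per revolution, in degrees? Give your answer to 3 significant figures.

During one orbit Earth rotates (6026.0 / 86164) × 360° = 25.18°.

25.2°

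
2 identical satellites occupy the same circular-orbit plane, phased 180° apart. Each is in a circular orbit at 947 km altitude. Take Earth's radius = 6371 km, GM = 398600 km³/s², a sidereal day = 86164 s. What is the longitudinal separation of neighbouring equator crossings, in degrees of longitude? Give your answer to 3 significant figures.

Semi-major axis a = 6371 + 947 = 7318 km. Period T = 2π√(a³/μ) = 2π√(7318³/398600) = 6230.2 s = 103.84 min.
Single-satellite node shift = (6230.2/86164) × 360° = 26.03°.
With 2 satellites evenly phased, successive equator crossings are 26.03/2 = 13.015° apart.

13.0°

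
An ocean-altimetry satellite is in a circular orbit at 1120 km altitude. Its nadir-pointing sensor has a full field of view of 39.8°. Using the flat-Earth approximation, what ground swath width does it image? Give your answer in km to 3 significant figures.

Half-angle = 39.8°/2 = 19.9°.
Swath width ≈ 2h·tan(θ/2) = 2 × 1120 × tan(19.9°) = 810.9 km.

811 km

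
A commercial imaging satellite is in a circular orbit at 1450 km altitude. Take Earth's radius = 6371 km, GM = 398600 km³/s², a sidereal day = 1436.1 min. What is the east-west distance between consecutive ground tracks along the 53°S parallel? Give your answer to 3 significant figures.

1920 km

Semi-major axis a = 6371 + 1450 = 7821 km. Period T = 2π√(a³/μ) = 2π√(7821³/398600) = 6883.4 s = 114.72 min.
Node shift per orbit = (6883.4/86166) × 360° = 28.76°.
Equatorial spacing = 28.76 × 111.2 km/° = 3198 km.
At 53° latitude, spacing = 3198 × cos(53°) = 1925 km.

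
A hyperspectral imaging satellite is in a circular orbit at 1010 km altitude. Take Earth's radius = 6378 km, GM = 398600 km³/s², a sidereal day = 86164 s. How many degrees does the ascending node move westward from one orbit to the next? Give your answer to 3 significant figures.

26.4°

Semi-major axis a = 6378 + 1010 = 7388 km. Period T = 2π√(a³/μ) = 2π√(7388³/398600) = 6319.8 s = 105.33 min.
During one orbit Earth rotates (6319.8 / 86164) × 360° = 26.40°.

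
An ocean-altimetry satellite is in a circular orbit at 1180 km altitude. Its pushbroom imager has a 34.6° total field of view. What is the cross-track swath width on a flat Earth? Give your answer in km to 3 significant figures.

735 km

Half-angle = 34.6°/2 = 17.3°.
Swath width ≈ 2h·tan(θ/2) = 2 × 1180 × tan(17.3°) = 735.1 km.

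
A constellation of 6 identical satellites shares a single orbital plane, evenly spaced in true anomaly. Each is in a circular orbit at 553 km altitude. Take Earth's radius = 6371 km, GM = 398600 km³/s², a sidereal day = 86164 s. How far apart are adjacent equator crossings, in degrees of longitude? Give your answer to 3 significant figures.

Semi-major axis a = 6371 + 553 = 6924 km. Period T = 2π√(a³/μ) = 2π√(6924³/398600) = 5733.9 s = 95.56 min.
Single-satellite node shift = (5733.9/86164) × 360° = 23.96°.
With 6 satellites evenly phased, successive equator crossings are 23.96/6 = 3.993° apart.

3.99°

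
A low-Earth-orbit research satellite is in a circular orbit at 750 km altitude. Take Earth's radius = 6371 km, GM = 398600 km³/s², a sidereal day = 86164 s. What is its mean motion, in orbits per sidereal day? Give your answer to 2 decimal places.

14.41

Semi-major axis a = 6371 + 750 = 7121 km. Period T = 2π√(a³/μ) = 2π√(7121³/398600) = 5980.3 s = 99.67 min.
Orbits per sidereal day = 86164 / 5980.3 = 14.408.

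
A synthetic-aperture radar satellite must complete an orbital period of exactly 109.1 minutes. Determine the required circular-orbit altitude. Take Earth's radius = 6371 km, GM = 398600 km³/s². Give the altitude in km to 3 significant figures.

T = 109.1 min = 6546.0 s.
From T = 2π√(a³/μ): a = (μ T²/4π²)^(1/3) = (398600 × 6546.0² / 4π²)^(1/3) = 7563 km.
Altitude h = a − R = 7563 − 6371 = 1192 km.

1190 km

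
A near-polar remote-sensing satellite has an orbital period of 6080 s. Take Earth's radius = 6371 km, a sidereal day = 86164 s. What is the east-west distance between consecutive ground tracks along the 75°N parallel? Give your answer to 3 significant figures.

Node shift per orbit = (6080.0/86164) × 360° = 25.40°.
Equatorial spacing = 25.40 × 111.2 km/° = 2825 km.
At 75° latitude, spacing = 2825 × cos(75°) = 731 km.

731 km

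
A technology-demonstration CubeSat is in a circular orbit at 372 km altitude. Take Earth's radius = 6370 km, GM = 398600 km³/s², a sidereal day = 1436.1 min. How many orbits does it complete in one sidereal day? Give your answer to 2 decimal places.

15.64

Semi-major axis a = 6370 + 372 = 6742 km. Period T = 2π√(a³/μ) = 2π√(6742³/398600) = 5509.3 s = 91.82 min.
Orbits per sidereal day = 86166 / 5509.3 = 15.640.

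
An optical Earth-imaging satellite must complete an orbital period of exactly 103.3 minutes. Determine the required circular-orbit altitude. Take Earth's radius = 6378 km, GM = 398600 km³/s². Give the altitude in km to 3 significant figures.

T = 103.3 min = 6198.0 s.
From T = 2π√(a³/μ): a = (μ T²/4π²)^(1/3) = (398600 × 6198.0² / 4π²)^(1/3) = 7293 km.
Altitude h = a − R = 7293 − 6378 = 915 km.

915 km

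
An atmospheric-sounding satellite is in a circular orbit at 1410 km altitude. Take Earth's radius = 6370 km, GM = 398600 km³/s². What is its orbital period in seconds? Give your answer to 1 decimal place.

6829.4 seconds

Semi-major axis a = 6370 + 1410 = 7780 km. Period T = 2π√(a³/μ) = 2π√(7780³/398600) = 6829.4 s = 113.82 min.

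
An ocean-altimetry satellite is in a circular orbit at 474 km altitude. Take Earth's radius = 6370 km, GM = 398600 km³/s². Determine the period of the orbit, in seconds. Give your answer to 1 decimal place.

5634.8 seconds

Semi-major axis a = 6370 + 474 = 6844 km. Period T = 2π√(a³/μ) = 2π√(6844³/398600) = 5634.8 s = 93.91 min.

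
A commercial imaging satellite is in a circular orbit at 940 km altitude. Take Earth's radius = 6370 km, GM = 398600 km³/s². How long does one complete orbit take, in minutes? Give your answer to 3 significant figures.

104 min

Semi-major axis a = 6370 + 940 = 7310 km. Period T = 2π√(a³/μ) = 2π√(7310³/398600) = 6220.0 s = 103.67 min.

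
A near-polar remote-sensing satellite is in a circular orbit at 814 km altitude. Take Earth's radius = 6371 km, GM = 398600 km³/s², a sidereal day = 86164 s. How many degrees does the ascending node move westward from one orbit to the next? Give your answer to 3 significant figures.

25.3°

Semi-major axis a = 6371 + 814 = 7185 km. Period T = 2π√(a³/μ) = 2π√(7185³/398600) = 6061.1 s = 101.02 min.
During one orbit Earth rotates (6061.1 / 86164) × 360° = 25.32°.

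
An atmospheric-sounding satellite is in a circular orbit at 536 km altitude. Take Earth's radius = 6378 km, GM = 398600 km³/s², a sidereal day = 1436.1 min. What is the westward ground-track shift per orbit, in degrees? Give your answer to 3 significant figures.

23.9°

Semi-major axis a = 6378 + 536 = 6914 km. Period T = 2π√(a³/μ) = 2π√(6914³/398600) = 5721.4 s = 95.36 min.
During one orbit Earth rotates (5721.4 / 86166) × 360° = 23.90°.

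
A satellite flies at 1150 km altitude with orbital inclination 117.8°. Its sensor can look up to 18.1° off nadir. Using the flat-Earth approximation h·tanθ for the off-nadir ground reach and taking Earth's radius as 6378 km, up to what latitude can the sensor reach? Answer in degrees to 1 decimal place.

Retrograde orbit: the ground track reaches ±(180° − i) = ±(180 − 117.8) = ±62.2°.
Sensor half-swath on the ground ≈ 1150·tan(18.1°) = 376 km = 3.38° of latitude.
Maximum observable latitude ≈ 62.2 + 3.38 = 65.6°.

65.6°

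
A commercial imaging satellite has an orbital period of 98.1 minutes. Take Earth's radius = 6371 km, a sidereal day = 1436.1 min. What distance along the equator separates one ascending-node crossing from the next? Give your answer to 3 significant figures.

T = 98.1 min = 5886.0 s.
During one orbit Earth rotates (5886.0 / 86166) × 360° = 24.59°.
At the equator that is 24.59° × (2π·6371/360) km/° = 24.59 × 111.2 = 2734 km.

2730 km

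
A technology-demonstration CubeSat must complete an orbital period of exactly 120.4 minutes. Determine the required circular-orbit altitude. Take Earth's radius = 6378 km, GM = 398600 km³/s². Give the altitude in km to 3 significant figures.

1700 km

T = 120.4 min = 7224.0 s.
From T = 2π√(a³/μ): a = (μ T²/4π²)^(1/3) = (398600 × 7224.0² / 4π²)^(1/3) = 8077 km.
Altitude h = a − R = 8077 − 6378 = 1699 km.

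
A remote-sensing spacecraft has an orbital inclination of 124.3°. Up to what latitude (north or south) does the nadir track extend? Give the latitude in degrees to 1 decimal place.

Retrograde orbit: the ground track reaches ±(180° − i) = ±(180 − 124.3) = ±55.7°.

55.7°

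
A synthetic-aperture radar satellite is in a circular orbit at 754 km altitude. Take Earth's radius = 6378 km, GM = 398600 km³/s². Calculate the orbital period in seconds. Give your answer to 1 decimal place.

5994.2 seconds

Semi-major axis a = 6378 + 754 = 7132 km. Period T = 2π√(a³/μ) = 2π√(7132³/398600) = 5994.2 s = 99.90 min.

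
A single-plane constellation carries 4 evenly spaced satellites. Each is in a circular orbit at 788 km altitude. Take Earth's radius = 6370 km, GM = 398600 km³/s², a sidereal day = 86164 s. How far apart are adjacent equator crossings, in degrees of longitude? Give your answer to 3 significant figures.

Semi-major axis a = 6370 + 788 = 7158 km. Period T = 2π√(a³/μ) = 2π√(7158³/398600) = 6027.0 s = 100.45 min.
Single-satellite node shift = (6027.0/86164) × 360° = 25.18°.
With 4 satellites evenly phased, successive equator crossings are 25.18/4 = 6.295° apart.

6.30°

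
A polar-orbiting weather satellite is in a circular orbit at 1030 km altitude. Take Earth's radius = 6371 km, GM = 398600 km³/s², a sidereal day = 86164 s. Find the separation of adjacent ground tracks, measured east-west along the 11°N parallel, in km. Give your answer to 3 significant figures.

Semi-major axis a = 6371 + 1030 = 7401 km. Period T = 2π√(a³/μ) = 2π√(7401³/398600) = 6336.5 s = 105.61 min.
Node shift per orbit = (6336.5/86164) × 360° = 26.47°.
Equatorial spacing = 26.47 × 111.2 km/° = 2944 km.
At 11° latitude, spacing = 2944 × cos(11°) = 2890 km.

2890 km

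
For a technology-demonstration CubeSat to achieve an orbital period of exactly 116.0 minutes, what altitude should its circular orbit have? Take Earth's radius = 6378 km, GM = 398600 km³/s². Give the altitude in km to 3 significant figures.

T = 116.0 min = 6960.0 s.
From T = 2π√(a³/μ): a = (μ T²/4π²)^(1/3) = (398600 × 6960.0² / 4π²)^(1/3) = 7879 km.
Altitude h = a − R = 7879 − 6378 = 1501 km.

1500 km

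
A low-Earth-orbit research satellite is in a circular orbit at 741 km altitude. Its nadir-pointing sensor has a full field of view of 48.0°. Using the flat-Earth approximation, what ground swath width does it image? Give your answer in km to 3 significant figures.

660 km

Half-angle = 48.0°/2 = 24°.
Swath width ≈ 2h·tan(θ/2) = 2 × 741 × tan(24°) = 659.8 km.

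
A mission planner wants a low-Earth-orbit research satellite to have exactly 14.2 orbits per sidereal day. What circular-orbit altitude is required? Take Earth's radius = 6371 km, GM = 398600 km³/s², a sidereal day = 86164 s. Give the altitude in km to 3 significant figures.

Required period T = 86164 / 14.2 = 6067.9 s.
From T = 2π√(a³/μ): a = (μ T²/4π²)^(1/3) = (398600 × 6067.9² / 4π²)^(1/3) = 7190 km.
Altitude h = a − R = 7190 − 6371 = 819 km.

819 km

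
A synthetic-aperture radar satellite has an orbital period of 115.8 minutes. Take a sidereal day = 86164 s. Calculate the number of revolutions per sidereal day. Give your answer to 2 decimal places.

T = 115.8 min = 6948.0 s.
Orbits per sidereal day = 86164 / 6948.0 = 12.401.

12.40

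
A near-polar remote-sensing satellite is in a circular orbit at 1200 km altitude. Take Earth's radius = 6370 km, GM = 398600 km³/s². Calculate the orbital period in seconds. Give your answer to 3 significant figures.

Semi-major axis a = 6370 + 1200 = 7570 km. Period T = 2π√(a³/μ) = 2π√(7570³/398600) = 6554.7 s = 109.25 min.

6550 seconds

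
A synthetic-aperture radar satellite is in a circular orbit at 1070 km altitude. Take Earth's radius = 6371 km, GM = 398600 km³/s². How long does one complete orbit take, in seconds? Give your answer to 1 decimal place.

6387.9 seconds

Semi-major axis a = 6371 + 1070 = 7441 km. Period T = 2π√(a³/μ) = 2π√(7441³/398600) = 6387.9 s = 106.47 min.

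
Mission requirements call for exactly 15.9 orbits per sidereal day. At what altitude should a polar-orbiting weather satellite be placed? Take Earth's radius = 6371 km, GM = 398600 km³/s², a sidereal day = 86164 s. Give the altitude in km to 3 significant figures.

Required period T = 86164 / 15.9 = 5419.1 s.
From T = 2π√(a³/μ): a = (μ T²/4π²)^(1/3) = (398600 × 5419.1² / 4π²)^(1/3) = 6668 km.
Altitude h = a − R = 6668 − 6371 = 297 km.

297 km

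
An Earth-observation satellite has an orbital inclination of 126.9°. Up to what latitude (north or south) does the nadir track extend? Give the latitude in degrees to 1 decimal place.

Retrograde orbit: the ground track reaches ±(180° − i) = ±(180 − 126.9) = ±53.1°.

53.1°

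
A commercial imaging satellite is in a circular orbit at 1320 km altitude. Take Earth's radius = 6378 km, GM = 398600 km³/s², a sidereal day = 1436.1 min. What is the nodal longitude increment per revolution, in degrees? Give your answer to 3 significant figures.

Semi-major axis a = 6378 + 1320 = 7698 km. Period T = 2π√(a³/μ) = 2π√(7698³/398600) = 6721.7 s = 112.03 min.
During one orbit Earth rotates (6721.7 / 86166) × 360° = 28.08°.

28.1°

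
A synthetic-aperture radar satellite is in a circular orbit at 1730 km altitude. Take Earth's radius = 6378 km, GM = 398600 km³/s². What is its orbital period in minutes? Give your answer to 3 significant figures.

Semi-major axis a = 6378 + 1730 = 8108 km. Period T = 2π√(a³/μ) = 2π√(8108³/398600) = 7265.8 s = 121.10 min.

121 min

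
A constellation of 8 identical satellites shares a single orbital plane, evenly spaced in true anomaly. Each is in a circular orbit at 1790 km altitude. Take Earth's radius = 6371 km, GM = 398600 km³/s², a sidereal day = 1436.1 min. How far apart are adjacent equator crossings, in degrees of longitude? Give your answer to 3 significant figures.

Semi-major axis a = 6371 + 1790 = 8161 km. Period T = 2π√(a³/μ) = 2π√(8161³/398600) = 7337.1 s = 122.29 min.
Single-satellite node shift = (7337.1/86166) × 360° = 30.65°.
With 8 satellites evenly phased, successive equator crossings are 30.65/8 = 3.832° apart.

3.83°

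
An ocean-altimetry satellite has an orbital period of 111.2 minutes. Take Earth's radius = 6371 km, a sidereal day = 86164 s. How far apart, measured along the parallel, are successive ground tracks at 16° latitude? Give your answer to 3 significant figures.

2980 km

T = 111.2 min = 6672.0 s.
Node shift per orbit = (6672.0/86164) × 360° = 27.88°.
Equatorial spacing = 27.88 × 111.2 km/° = 3100 km.
At 16° latitude, spacing = 3100 × cos(16°) = 2980 km.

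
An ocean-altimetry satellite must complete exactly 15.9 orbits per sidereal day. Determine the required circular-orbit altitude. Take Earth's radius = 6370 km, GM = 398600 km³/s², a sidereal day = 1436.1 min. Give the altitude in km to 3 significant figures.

Required period T = 86166 / 15.9 = 5419.2 s.
From T = 2π√(a³/μ): a = (μ T²/4π²)^(1/3) = (398600 × 5419.2² / 4π²)^(1/3) = 6668 km.
Altitude h = a − R = 6668 − 6370 = 298 km.

298 km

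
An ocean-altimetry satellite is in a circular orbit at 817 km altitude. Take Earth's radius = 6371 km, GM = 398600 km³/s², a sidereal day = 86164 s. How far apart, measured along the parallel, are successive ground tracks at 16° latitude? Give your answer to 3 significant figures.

Semi-major axis a = 6371 + 817 = 7188 km. Period T = 2π√(a³/μ) = 2π√(7188³/398600) = 6064.9 s = 101.08 min.
Node shift per orbit = (6064.9/86164) × 360° = 25.34°.
Equatorial spacing = 25.34 × 111.2 km/° = 2818 km.
At 16° latitude, spacing = 2818 × cos(16°) = 2708 km.

2710 km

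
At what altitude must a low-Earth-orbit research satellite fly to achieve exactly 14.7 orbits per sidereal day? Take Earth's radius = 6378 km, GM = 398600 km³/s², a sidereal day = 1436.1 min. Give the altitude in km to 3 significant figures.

648 km

Required period T = 86166 / 14.7 = 5861.6 s.
From T = 2π√(a³/μ): a = (μ T²/4π²)^(1/3) = (398600 × 5861.6² / 4π²)^(1/3) = 7026 km.
Altitude h = a − R = 7026 − 6378 = 648 km.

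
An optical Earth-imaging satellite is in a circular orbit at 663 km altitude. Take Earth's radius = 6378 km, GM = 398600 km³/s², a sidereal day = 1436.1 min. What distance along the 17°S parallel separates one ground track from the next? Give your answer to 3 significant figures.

2620 km

Semi-major axis a = 6378 + 663 = 7041 km. Period T = 2π√(a³/μ) = 2π√(7041³/398600) = 5879.8 s = 98.00 min.
Node shift per orbit = (5879.8/86166) × 360° = 24.57°.
Equatorial spacing = 24.57 × 111.3 km/° = 2735 km.
At 17° latitude, spacing = 2735 × cos(17°) = 2615 km.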